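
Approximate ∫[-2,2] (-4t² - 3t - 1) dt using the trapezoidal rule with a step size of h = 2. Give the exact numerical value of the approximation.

h = (2 − (-2))/2 = 2.
Nodes t₀,…,t₂ = -2, 0, 2.
f(t) = -4t² - 3t - 1: f₀=-11, f₁=-1, f₂=-23.
(h/2)·[f₀ + 2f₁ + f₂] = 1·(-36) = -36.

-36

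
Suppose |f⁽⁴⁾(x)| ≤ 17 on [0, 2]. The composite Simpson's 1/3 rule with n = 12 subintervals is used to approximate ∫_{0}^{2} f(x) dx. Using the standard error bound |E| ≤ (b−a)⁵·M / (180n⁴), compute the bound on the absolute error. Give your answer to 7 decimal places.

0.0001457

|E| ≤ (2)⁵·17 / (180·12⁴) = 544/3732480 = 0.0001457.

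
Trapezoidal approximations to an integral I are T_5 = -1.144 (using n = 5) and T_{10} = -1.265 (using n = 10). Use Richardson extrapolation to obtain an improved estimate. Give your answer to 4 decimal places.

R = (4·T_{10} − T_5) / 3 = (4·(-1.265) − (-1.144))/3 = (-3.916)/3 = -1.3053.

-1.3053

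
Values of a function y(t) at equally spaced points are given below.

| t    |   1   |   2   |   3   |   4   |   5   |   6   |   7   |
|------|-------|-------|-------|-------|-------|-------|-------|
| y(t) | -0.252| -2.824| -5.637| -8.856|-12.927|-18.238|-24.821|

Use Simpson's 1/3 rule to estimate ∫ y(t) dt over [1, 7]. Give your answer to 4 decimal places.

h = 1, n = 6.
(h/3)·[y₀ + 4y₁ + 2y₂ + 4y₃ + 2y₄ + 4y₅ + y₆] = 0.333333·(-181.873) = -60.6243.

-60.6243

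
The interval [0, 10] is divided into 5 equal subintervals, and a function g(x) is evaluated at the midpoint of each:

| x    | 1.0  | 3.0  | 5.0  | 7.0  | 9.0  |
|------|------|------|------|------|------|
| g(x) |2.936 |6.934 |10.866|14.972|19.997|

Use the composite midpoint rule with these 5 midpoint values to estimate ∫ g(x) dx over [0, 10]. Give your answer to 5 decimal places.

111.41000

h = 2, n = 5.
h·[y(m₁) + y(m₂) + y(m₃) + y(m₄) + y(m₅)] = 2·(55.705) = 111.41000.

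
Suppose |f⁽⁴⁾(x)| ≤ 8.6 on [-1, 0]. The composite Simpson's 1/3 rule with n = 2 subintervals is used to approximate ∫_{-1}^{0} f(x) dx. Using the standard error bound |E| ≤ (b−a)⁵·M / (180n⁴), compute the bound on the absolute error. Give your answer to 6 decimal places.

0.002986

|E| ≤ (1)⁵·8.6 / (180·2⁴) = 8.6/2880 = 0.002986.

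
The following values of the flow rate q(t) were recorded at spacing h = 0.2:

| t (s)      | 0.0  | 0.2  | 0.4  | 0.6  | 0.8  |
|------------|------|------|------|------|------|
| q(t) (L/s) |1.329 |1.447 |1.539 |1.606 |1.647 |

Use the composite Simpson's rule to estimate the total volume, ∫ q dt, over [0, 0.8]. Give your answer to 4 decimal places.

1.2177

h = 0.2, n = 4.
(h/3)·[y₀ + 4y₁ + 2y₂ + 4y₃ + y₄] = 0.066667·(18.266) = 1.2177.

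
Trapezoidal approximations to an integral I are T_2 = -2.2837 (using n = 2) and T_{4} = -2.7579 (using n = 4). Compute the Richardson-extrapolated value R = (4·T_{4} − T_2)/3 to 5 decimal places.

R = (4·T_{4} − T_2) / 3 = (4·(-2.7579) − (-2.2837))/3 = (-8.7479)/3 = -2.91597.

-2.91597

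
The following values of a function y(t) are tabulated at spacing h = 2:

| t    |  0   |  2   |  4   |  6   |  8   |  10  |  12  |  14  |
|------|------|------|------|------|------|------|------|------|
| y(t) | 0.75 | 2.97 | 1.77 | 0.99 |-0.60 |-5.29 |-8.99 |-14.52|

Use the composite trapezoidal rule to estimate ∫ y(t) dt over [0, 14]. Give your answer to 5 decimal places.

-32.07000

h = 2, n = 7.
(h/2)·[y₀ + 2y₁ + 2y₂ + 2y₃ + 2y₄ + 2y₅ + 2y₆ + y₇] = 1·(-32.07) = -32.07000.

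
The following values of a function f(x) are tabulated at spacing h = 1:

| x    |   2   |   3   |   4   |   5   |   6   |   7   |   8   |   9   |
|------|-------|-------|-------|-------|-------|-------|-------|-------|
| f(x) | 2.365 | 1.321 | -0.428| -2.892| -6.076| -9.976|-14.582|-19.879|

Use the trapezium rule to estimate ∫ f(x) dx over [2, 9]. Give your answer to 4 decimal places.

h = 1, n = 7.
(h/2)·[y₀ + 2y₁ + 2y₂ + 2y₃ + 2y₄ + 2y₅ + 2y₆ + y₇] = 0.5·(-82.780) = -41.3900.

-41.3900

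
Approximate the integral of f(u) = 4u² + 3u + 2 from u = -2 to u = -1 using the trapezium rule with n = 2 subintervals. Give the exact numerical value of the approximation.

7

h = (-1 − (-2))/2 = 0.5.
Nodes u₀,…,u₂ = -2, -1.5, -1.
f(u) = 4u² + 3u + 2: f₀=12, f₁=6.5, f₂=3.
(h/2)·[f₀ + 2f₁ + f₂] = 0.25·(28) = 7.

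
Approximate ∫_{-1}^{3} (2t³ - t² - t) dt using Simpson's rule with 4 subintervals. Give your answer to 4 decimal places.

h = (3 − (-1))/4 = 1.
Nodes t₀,…,t₄ = -1, 0, 1, 2, 3.
f(t) = 2t³ - t² - t: f₀=-2, f₁=0, f₂=0, f₃=10, f₄=42.
(h/3)·[f₀ + 4f₁ + 2f₂ + 4f₃ + f₄] = 0.333333·(80) = 26.6667.

26.6667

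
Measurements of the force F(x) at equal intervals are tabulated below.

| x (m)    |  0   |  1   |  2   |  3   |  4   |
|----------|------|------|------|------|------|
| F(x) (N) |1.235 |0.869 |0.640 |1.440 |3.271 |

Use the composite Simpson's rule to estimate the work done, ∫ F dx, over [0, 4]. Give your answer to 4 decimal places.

h = 1, n = 4.
(h/3)·[y₀ + 4y₁ + 2y₂ + 4y₃ + y₄] = 0.333333·(15.022) = 5.0073.

5.0073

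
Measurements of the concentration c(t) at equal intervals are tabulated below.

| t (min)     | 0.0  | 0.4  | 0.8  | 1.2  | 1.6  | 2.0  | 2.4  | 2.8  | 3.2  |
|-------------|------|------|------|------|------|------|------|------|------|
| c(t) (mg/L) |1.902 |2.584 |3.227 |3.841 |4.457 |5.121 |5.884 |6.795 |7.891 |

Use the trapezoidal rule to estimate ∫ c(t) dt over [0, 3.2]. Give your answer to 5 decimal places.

h = 0.4, n = 8.
(h/2)·[y₀ + 2y₁ + 2y₂ + 2y₃ + 2y₄ + 2y₅ + 2y₆ + 2y₇ + y₈] = 0.2·(73.611) = 14.72220.

14.72220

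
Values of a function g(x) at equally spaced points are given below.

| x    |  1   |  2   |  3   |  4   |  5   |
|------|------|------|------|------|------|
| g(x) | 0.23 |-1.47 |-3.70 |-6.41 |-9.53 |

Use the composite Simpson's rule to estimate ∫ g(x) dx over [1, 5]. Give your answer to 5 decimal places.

-16.07333

h = 1, n = 4.
(h/3)·[y₀ + 4y₁ + 2y₂ + 4y₃ + y₄] = 0.333333·(-48.22) = -16.07333.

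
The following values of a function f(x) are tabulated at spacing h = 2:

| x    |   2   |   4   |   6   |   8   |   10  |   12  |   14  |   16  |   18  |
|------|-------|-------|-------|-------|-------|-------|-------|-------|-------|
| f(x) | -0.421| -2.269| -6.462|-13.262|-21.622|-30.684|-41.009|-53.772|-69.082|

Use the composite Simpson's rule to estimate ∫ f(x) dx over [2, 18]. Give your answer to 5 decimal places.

h = 2, n = 8.
(h/3)·[y₀ + 4y₁ + 2y₂ + 4y₃ + 2y₄ + 4y₅ + 2y₆ + 4y₇ + y₈] = 0.666667·(-607.637) = -405.09133.

-405.09133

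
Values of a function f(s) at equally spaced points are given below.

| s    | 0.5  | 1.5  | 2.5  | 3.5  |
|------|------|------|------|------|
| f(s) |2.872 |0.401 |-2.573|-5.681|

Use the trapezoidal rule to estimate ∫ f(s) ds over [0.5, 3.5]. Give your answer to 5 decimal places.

h = 1, n = 3.
(h/2)·[y₀ + 2y₁ + 2y₂ + y₃] = 0.5·(-7.153) = -3.57650.

-3.57650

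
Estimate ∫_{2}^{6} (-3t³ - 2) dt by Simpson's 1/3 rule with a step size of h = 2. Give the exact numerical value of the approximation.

h = (6 − 2)/2 = 2.
Nodes t₀,…,t₂ = 2, 4, 6.
f(t) = -3t³ - 2: f₀=-26, f₁=-194, f₂=-650.
(h/3)·[f₀ + 4f₁ + f₂] = 0.666667·(-1452) = -968.

-968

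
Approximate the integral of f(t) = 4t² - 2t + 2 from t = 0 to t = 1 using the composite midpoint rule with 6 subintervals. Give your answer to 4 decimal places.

h = (1 − 0)/6 = 0.166667.
Midpoints m₁,…,m₆ = 0.083333, 0.25, 0.416667, 0.583333, 0.75, 0.916667.
f(m₁)=1.861111, f(m₂)=1.75, f(m₃)=1.861111, f(m₄)=2.194444, f(m₅)=2.75, f(m₆)=3.527778.
h·[f(m₁) + f(m₂) + f(m₃) + f(m₄) + f(m₅) + f(m₆)] = 0.166667·(13.944444) = 2.3241.

2.3241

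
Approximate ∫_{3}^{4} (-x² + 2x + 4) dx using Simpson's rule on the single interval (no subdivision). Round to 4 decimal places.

-1.3333

S = (b−a)/6 · [f(3) + 4f(3.5) + f(4)] = 0.166667·[1 + 4·(-1.25) + (-4)] = -1.3333.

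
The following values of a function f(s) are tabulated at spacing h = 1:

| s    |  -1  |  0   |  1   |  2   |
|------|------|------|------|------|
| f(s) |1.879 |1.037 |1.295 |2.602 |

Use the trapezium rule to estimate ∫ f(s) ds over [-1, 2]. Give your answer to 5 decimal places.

h = 1, n = 3.
(h/2)·[y₀ + 2y₁ + 2y₂ + y₃] = 0.5·(9.145) = 4.57250.

4.57250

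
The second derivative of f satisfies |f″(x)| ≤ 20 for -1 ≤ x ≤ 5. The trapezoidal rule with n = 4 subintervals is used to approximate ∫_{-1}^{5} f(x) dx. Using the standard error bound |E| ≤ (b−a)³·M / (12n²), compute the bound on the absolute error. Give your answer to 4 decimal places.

22.5000

|E| ≤ (6)³·20 / (12·4²) = 4320/192 = 22.5000.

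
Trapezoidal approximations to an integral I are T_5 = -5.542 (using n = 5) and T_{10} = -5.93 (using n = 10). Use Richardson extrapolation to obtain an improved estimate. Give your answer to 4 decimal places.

R = (4·T_{10} − T_5) / 3 = (4·(-5.93) − (-5.542))/3 = (-18.178)/3 = -6.0593.

-6.0593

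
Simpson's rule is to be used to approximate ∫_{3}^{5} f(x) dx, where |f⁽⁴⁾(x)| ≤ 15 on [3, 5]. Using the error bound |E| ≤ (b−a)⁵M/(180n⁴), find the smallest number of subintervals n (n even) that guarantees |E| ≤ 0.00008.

14

Need 480/(180n⁴) ≤ 0.00008.
n⁴ ≥ 480/(180·0.00008) = 33333.3 ⇒ n ≥ 13.5120, so the smallest even n is 14. (n must be even for Simpson's rule.)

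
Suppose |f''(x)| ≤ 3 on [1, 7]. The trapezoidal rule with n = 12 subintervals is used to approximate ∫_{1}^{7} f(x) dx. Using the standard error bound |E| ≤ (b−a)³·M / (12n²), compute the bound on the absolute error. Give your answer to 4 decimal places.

0.3750

|E| ≤ (6)³·3 / (12·12²) = 648/1728 = 0.3750.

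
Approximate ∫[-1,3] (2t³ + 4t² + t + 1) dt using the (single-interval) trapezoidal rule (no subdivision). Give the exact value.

T = (b−a)/2 · [f(-1) + f(3)] = 2·[2 + 94] = 192.

192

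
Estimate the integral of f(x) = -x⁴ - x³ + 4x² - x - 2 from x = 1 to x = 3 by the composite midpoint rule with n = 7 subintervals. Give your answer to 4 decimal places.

-41.3528

h = (3 − 1)/7 = 0.285714.
Midpoints m₁,…,m₇ = 1.142857, 1.428571, 1.714286, 2, 2.285714, 2.571429, 2.857143.
f(m₁)=-1.117035, f(m₂)=-2.345689, f(m₃)=-5.633486, f(m₄)=-12, f(m₅)=-22.624740, f(m₆)=-38.847147, f(m₇)=-62.166597.
h·[f(m₁) + f(m₂) + f(m₃) + f(m₄) + f(m₅) + f(m₆) + f(m₇)] = 0.285714·(-144.734694) = -41.3528.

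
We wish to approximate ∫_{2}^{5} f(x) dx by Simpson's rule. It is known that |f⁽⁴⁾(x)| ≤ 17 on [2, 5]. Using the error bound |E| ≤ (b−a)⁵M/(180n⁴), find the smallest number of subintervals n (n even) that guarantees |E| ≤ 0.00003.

Need 4131/(180n⁴) ≤ 0.00003.
n⁴ ≥ 4131/(180·0.00003) = 765000 ⇒ n ≥ 29.5744, so the smallest even n is 30. (n must be even for Simpson's rule.)

30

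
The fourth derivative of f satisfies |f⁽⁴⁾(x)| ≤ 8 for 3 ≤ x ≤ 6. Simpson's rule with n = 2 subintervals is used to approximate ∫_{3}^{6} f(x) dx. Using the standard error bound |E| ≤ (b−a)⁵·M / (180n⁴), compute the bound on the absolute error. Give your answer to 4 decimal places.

0.6750

|E| ≤ (3)⁵·8 / (180·2⁴) = 1944/2880 = 0.6750.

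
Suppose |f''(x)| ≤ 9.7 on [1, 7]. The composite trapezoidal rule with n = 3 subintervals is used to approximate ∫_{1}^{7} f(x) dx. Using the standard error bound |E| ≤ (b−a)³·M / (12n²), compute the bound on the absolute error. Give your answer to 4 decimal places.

19.4000

|E| ≤ (6)³·9.7 / (12·3²) = 2095.2/108 = 19.4000.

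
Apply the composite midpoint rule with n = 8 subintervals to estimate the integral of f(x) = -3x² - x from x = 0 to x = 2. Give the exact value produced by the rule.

-9.96875

h = (2 − 0)/8 = 0.25.
Midpoints m₁,…,m₈ = 0.125, 0.375, 0.625, 0.875, 1.125, 1.375, 1.625, 1.875.
f(m₁)=-0.171875, f(m₂)=-0.796875, f(m₃)=-1.796875, f(m₄)=-3.171875, f(m₅)=-4.921875, f(m₆)=-7.046875, f(m₇)=-9.546875, f(m₈)=-12.421875.
h·[f(m₁) + f(m₂) + f(m₃) + f(m₄) + f(m₅) + f(m₆) + f(m₇) + f(m₈)] = 0.25·(-39.875) = -9.96875.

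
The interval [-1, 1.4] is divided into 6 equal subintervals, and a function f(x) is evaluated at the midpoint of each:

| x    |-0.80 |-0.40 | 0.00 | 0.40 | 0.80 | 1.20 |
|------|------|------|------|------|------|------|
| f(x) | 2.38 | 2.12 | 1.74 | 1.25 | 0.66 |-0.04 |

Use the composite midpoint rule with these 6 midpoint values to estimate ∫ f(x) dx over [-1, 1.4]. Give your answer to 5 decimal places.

3.24400

h = 0.4, n = 6.
h·[y(m₁) + y(m₂) + y(m₃) + y(m₄) + y(m₅) + y(m₆)] = 0.4·(8.11) = 3.24400.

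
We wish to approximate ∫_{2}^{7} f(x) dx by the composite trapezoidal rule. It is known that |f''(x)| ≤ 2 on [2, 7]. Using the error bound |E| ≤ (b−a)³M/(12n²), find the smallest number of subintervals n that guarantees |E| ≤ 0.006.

Need 250/(12n²) ≤ 0.006.
n² ≥ 250/(12·0.006) = 3472.22 ⇒ n ≥ 58.9256, so the smallest n is 59.

59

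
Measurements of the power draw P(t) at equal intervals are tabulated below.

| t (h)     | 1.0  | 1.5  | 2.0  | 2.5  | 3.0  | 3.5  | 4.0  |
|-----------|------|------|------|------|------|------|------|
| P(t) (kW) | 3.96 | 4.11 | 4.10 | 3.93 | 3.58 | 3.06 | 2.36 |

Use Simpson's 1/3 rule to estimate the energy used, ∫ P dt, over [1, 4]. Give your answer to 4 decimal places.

h = 0.5, n = 6.
(h/3)·[y₀ + 4y₁ + 2y₂ + 4y₃ + 2y₄ + 4y₅ + y₆] = 0.166667·(66.08) = 11.0133.

11.0133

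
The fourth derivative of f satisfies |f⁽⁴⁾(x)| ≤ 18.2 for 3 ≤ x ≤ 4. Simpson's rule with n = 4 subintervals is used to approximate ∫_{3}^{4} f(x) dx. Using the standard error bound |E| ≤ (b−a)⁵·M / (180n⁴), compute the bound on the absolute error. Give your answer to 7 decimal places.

|E| ≤ (1)⁵·18.2 / (180·4⁴) = 18.2/46080 = 0.0003950.

0.0003950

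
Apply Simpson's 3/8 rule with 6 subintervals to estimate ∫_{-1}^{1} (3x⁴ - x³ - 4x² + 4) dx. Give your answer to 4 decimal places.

6.5556

h = (1 − (-1))/6 = 0.333333.
Nodes x₀,…,x₆ = -1, -0.666667, -0.333333, 0, 0.333333, 0.666667, 1.
f(x) = 3x⁴ - x³ - 4x² + 4: f₀=4, f₁=3.111111, f₂=3.629630, f₃=4, f₄=3.555556, f₅=2.518519, f₆=2.
(3h/8)·[f₀ + 3f₁ + 3f₂ + 2f₃ + 3f₄ + 3f₅ + f₆] = 0.125·(52.444444) = 6.5556.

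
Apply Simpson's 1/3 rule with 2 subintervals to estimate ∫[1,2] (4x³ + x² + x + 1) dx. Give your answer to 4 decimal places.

19.8333

h = (2 − 1)/2 = 0.5.
Nodes x₀,…,x₂ = 1, 1.5, 2.
f(x) = 4x³ + x² + x + 1: f₀=7, f₁=18.25, f₂=39.
(h/3)·[f₀ + 4f₁ + f₂] = 0.166667·(119) = 19.8333.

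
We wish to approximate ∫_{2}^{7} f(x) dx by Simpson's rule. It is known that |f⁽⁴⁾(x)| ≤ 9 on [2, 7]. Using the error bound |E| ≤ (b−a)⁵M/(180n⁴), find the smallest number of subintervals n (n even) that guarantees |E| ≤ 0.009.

12

Need 28125/(180n⁴) ≤ 0.009.
n⁴ ≥ 28125/(180·0.009) = 17361.1 ⇒ n ≥ 11.4787, so the smallest even n is 12. (n must be even for Simpson's rule.)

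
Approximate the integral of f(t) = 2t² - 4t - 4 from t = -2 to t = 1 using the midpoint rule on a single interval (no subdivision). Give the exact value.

M = (b−a)·f(-0.5) = 3·(-1.5) = -4.5.

-4.5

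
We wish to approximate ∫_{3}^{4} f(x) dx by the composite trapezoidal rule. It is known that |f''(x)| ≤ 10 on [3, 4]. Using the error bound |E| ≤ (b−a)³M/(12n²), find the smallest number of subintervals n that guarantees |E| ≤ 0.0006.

38

Need 10/(12n²) ≤ 0.0006.
n² ≥ 10/(12·0.0006) = 1388.89 ⇒ n ≥ 37.2678, so the smallest n is 38.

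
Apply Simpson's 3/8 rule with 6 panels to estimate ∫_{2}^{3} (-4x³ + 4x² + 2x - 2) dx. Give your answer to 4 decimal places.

h = (3 − 2)/6 = 0.166667.
Nodes x₀,…,x₆ = 2, 2.166667, 2.333333, 2.5, 2.666667, 2.833333, 3.
f(x) = -4x³ + 4x² + 2x - 2: f₀=-14, f₁=-19.574074, f₂=-26.370370, f₃=-34.5, f₄=-44.074074, f₅=-55.203704, f₆=-68.
(3h/8)·[f₀ + 3f₁ + 3f₂ + 2f₃ + 3f₄ + 3f₅ + f₆] = 0.0625·(-586.666667) = -36.6667.

-36.6667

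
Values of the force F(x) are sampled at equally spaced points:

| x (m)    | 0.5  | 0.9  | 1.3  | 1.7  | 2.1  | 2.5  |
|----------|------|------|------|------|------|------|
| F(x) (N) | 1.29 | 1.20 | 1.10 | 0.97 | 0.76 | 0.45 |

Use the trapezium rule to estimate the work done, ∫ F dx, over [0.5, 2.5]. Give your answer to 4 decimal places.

1.9600

h = 0.4, n = 5.
(h/2)·[y₀ + 2y₁ + 2y₂ + 2y₃ + 2y₄ + y₅] = 0.2·(9.80) = 1.9600.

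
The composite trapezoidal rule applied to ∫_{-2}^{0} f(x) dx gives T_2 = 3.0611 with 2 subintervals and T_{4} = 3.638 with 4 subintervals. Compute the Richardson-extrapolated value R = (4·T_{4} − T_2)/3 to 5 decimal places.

3.83030

R = (4·T_{4} − T_2) / 3 = (4·3.638 − 3.0611)/3 = (11.4909)/3 = 3.83030.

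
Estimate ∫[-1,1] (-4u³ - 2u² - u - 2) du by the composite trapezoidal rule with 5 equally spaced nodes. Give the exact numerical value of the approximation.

-5.5

h = (1 − (-1))/4 = 0.5.
Nodes u₀,…,u₄ = -1, -0.5, 0, 0.5, 1.
f(u) = -4u³ - 2u² - u - 2: f₀=1, f₁=-1.5, f₂=-2, f₃=-3.5, f₄=-9.
(h/2)·[f₀ + 2f₁ + 2f₂ + 2f₃ + f₄] = 0.25·(-22) = -5.5.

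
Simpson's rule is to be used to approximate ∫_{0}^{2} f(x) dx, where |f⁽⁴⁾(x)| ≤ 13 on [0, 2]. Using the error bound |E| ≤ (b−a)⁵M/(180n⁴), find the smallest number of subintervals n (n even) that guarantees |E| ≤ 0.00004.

16

Need 416/(180n⁴) ≤ 0.00004.
n⁴ ≥ 416/(180·0.00004) = 57777.8 ⇒ n ≥ 15.5039, so the smallest even n is 16. (n must be even for Simpson's rule.)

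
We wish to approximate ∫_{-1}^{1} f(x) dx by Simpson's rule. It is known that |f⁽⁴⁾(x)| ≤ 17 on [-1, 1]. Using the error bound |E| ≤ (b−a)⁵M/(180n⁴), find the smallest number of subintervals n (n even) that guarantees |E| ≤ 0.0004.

10

Need 544/(180n⁴) ≤ 0.0004.
n⁴ ≥ 544/(180·0.0004) = 7555.56 ⇒ n ≥ 9.3232, so the smallest even n is 10. (n must be even for Simpson's rule.)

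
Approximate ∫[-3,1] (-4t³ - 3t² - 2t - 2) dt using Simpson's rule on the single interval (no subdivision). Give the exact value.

S = (b−a)/6 · [f(-3) + 4f(-1) + f(1)] = 0.666667·[85 + 4·1 + (-11)] = 52.

52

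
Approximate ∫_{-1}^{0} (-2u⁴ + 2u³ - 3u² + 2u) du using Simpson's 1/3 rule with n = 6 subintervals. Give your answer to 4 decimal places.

h = (0 − (-1))/6 = 0.166667.
Nodes u₀,…,u₆ = -1, -0.833333, -0.666667, -0.5, -0.333333, -0.166667, 0.
f(u) = -2u⁴ + 2u³ - 3u² + 2u: f₀=-9, f₁=-5.871914, f₂=-3.654321, f₃=-2.125, f₄=-1.098765, f₅=-0.427469, f₆=0.
(h/3)·[f₀ + 4f₁ + 2f₂ + 4f₃ + 2f₄ + 4f₅ + f₆] = 0.055556·(-52.203704) = -2.9002.

-2.9002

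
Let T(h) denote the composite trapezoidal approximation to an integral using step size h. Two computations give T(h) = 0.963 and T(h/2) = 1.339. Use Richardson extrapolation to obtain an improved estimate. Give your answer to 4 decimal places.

R = (4·T(h/2) − T(h)) / 3 = (4·1.339 − 0.963)/3 = (4.393)/3 = 1.4643.

1.4643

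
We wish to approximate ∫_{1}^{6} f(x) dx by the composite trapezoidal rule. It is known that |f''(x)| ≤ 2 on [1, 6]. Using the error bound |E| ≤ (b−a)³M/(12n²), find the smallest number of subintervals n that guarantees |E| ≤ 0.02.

33

Need 250/(12n²) ≤ 0.02.
n² ≥ 250/(12·0.02) = 1041.67 ⇒ n ≥ 32.2749, so the smallest n is 33.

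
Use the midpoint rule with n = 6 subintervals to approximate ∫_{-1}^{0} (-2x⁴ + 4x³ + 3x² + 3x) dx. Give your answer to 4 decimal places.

h = (0 − (-1))/6 = 0.166667.
Midpoints m₁,…,m₆ = -0.916667, -0.75, -0.583333, -0.416667, -0.25, -0.083333.
f(m₁)=-4.722319, f(m₂)=-2.8828125, f(m₃)=-1.754726, f(m₄)=-1.078800, f(m₅)=-0.6328125, f(m₆)=-0.231578.
h·[f(m₁) + f(m₂) + f(m₃) + f(m₄) + f(m₅) + f(m₆)] = 0.166667·(-11.303048) = -1.8838.

-1.8838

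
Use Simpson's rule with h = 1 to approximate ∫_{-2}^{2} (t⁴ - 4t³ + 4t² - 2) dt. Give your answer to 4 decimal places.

26.6667

h = (2 − (-2))/4 = 1.
Nodes t₀,…,t₄ = -2, -1, 0, 1, 2.
f(t) = t⁴ - 4t³ + 4t² - 2: f₀=62, f₁=7, f₂=-2, f₃=-1, f₄=-2.
(h/3)·[f₀ + 4f₁ + 2f₂ + 4f₃ + f₄] = 0.333333·(80) = 26.6667.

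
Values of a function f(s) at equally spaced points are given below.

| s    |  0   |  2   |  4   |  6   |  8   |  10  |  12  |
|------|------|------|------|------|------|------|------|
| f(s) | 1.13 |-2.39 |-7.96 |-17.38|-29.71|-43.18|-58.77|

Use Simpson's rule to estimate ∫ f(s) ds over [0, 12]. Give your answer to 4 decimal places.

-256.5200

h = 2, n = 6.
(h/3)·[y₀ + 4y₁ + 2y₂ + 4y₃ + 2y₄ + 4y₅ + y₆] = 0.666667·(-384.78) = -256.5200.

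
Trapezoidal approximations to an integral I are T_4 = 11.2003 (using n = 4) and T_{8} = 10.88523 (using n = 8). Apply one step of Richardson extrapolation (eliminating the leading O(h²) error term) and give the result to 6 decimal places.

10.780207

R = (4·T_{8} − T_4) / 3 = (4·10.88523 − 11.2003)/3 = (32.34062)/3 = 10.780207.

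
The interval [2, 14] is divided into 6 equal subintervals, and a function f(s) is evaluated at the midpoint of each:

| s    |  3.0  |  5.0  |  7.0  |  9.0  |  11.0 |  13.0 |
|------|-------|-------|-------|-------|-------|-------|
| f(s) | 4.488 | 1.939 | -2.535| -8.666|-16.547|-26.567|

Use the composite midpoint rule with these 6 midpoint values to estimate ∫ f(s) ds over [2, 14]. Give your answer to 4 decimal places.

-95.7760

h = 2, n = 6.
h·[y(m₁) + y(m₂) + y(m₃) + y(m₄) + y(m₅) + y(m₆)] = 2·(-47.888) = -95.7760.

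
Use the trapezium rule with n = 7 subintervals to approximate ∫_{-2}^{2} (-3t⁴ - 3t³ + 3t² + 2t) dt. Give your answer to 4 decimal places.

h = (2 − (-2))/7 = 0.571429.
Nodes t₀,…,t₇ = -2, -1.428571, -0.857143, -0.285714, 0.285714, 0.857143, 1.428571, 2.
f(t) = -3t⁴ - 3t³ + 3t² + 2t: f₀=-16, f₁=-0.483132, f₂=0.759683, f₃=-0.276551, f₄=0.726364, f₅=0.409829, f₆=-12.261558, f₇=-56.
(h/2)·[f₀ + 2f₁ + 2f₂ + 2f₃ + 2f₄ + 2f₅ + 2f₆ + f₇] = 0.285714·(-94.250729) = -26.9288.

-26.9288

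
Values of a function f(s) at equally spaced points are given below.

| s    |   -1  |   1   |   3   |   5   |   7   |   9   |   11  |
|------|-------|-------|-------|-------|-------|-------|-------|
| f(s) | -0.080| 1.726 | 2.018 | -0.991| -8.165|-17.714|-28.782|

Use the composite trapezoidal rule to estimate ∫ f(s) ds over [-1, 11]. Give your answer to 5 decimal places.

-75.11400

h = 2, n = 6.
(h/2)·[y₀ + 2y₁ + 2y₂ + 2y₃ + 2y₄ + 2y₅ + y₆] = 1·(-75.114) = -75.11400.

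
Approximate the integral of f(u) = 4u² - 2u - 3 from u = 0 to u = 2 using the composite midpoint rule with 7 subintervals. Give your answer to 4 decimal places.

h = (2 − 0)/7 = 0.285714.
Midpoints m₁,…,m₇ = 0.142857, 0.428571, 0.714286, 1, 1.285714, 1.571429, 1.857143.
f(m₁)=-3.204082, f(m₂)=-3.122449, f(m₃)=-2.387755, f(m₄)=-1, f(m₅)=1.040816, f(m₆)=3.734694, f(m₇)=7.081633.
h·[f(m₁) + f(m₂) + f(m₃) + f(m₄) + f(m₅) + f(m₆) + f(m₇)] = 0.285714·(2.142857) = 0.6122.

0.6122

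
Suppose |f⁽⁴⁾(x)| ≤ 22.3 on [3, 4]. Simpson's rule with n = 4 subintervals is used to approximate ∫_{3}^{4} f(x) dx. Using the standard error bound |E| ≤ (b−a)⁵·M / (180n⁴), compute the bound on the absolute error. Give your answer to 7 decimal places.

|E| ≤ (1)⁵·22.3 / (180·4⁴) = 22.3/46080 = 0.0004839.

0.0004839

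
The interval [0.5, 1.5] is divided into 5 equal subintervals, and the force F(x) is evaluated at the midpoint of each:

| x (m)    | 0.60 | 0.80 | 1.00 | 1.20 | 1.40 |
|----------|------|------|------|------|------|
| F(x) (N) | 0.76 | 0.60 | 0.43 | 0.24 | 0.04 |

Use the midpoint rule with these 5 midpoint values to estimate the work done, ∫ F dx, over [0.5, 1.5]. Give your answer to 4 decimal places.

h = 0.2, n = 5.
h·[y(m₁) + y(m₂) + y(m₃) + y(m₄) + y(m₅)] = 0.2·(2.07) = 0.4140.

0.4140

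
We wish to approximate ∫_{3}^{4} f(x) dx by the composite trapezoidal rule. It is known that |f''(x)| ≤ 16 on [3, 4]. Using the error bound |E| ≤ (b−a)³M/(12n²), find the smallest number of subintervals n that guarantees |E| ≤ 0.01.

Need 16/(12n²) ≤ 0.01.
n² ≥ 16/(12·0.01) = 133.333 ⇒ n ≥ 11.5470, so the smallest n is 12.

12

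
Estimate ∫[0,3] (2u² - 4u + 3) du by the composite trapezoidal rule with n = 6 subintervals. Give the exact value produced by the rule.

h = (3 − 0)/6 = 0.5.
Nodes u₀,…,u₆ = 0, 0.5, 1, 1.5, 2, 2.5, 3.
f(u) = 2u² - 4u + 3: f₀=3, f₁=1.5, f₂=1, f₃=1.5, f₄=3, f₅=5.5, f₆=9.
(h/2)·[f₀ + 2f₁ + 2f₂ + 2f₃ + 2f₄ + 2f₅ + f₆] = 0.25·(37) = 9.25.

9.25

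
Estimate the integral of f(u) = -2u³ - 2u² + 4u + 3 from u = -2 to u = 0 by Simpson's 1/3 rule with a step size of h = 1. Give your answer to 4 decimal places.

h = (0 − (-2))/2 = 1.
Nodes u₀,…,u₂ = -2, -1, 0.
f(u) = -2u³ - 2u² + 4u + 3: f₀=3, f₁=-1, f₂=3.
(h/3)·[f₀ + 4f₁ + f₂] = 0.333333·(2) = 0.6667.

0.6667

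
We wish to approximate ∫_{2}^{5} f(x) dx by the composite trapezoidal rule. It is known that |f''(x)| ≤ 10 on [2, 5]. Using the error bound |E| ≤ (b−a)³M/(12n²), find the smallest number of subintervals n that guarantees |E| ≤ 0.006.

Need 270/(12n²) ≤ 0.006.
n² ≥ 270/(12·0.006) = 3750 ⇒ n ≥ 61.2372, so the smallest n is 62.

62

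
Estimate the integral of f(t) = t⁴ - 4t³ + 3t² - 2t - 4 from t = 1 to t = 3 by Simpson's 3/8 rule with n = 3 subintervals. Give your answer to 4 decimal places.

h = (3 − 1)/3 = 0.666667.
Nodes t₀,…,t₃ = 1, 1.666667, 2.333333, 3.
f(t) = t⁴ - 4t³ + 3t² - 2t - 4: f₀=-6, f₁=-9.802469, f₂=-13.506173, f₃=-10.
(3h/8)·[f₀ + 3f₁ + 3f₂ + f₃] = 0.25·(-85.925926) = -21.4815.

-21.4815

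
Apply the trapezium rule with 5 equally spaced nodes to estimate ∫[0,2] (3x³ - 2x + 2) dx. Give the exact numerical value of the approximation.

12.75

h = (2 − 0)/4 = 0.5.
Nodes x₀,…,x₄ = 0, 0.5, 1, 1.5, 2.
f(x) = 3x³ - 2x + 2: f₀=2, f₁=1.375, f₂=3, f₃=9.125, f₄=22.
(h/2)·[f₀ + 2f₁ + 2f₂ + 2f₃ + f₄] = 0.25·(51) = 12.75.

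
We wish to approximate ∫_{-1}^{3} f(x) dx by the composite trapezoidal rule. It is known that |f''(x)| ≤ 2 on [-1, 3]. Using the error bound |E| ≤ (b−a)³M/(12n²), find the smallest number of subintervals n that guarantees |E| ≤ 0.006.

43

Need 128/(12n²) ≤ 0.006.
n² ≥ 128/(12·0.006) = 1777.78 ⇒ n ≥ 42.1637, so the smallest n is 43.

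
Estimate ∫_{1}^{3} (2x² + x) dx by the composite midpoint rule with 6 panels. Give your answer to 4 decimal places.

h = (3 − 1)/6 = 0.333333.
Midpoints m₁,…,m₆ = 1.166667, 1.5, 1.833333, 2.166667, 2.5, 2.833333.
f(m₁)=3.888889, f(m₂)=6, f(m₃)=8.555556, f(m₄)=11.555556, f(m₅)=15, f(m₆)=18.888889.
h·[f(m₁) + f(m₂) + f(m₃) + f(m₄) + f(m₅) + f(m₆)] = 0.333333·(63.888889) = 21.2963.

21.2963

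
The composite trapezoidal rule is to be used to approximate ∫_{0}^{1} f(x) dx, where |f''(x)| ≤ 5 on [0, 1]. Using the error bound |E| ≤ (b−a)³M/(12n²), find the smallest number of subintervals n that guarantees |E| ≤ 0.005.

10

Need 5/(12n²) ≤ 0.005.
n² ≥ 5/(12·0.005) = 83.3333 ⇒ n ≥ 9.1287, so the smallest n is 10.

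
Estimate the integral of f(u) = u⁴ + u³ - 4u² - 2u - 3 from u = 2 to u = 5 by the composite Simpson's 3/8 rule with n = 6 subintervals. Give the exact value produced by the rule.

h = (5 − 2)/6 = 0.5.
Nodes u₀,…,u₆ = 2, 2.5, 3, 3.5, 4, 4.5, 5.
f(u) = u⁴ + u³ - 4u² - 2u - 3: f₀=1, f₁=21.6875, f₂=63, f₃=133.9375, f₄=245, f₅=408.1875, f₆=637.
(3h/8)·[f₀ + 3f₁ + 3f₂ + 2f₃ + 3f₄ + 3f₅ + f₆] = 0.1875·(3119.5) = 584.90625.

584.90625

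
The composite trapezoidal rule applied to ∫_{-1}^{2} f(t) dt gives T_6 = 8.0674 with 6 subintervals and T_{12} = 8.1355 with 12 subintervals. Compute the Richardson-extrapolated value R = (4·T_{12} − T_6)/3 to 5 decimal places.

8.15820

R = (4·T_{12} − T_6) / 3 = (4·8.1355 − 8.0674)/3 = (24.4746)/3 = 8.15820.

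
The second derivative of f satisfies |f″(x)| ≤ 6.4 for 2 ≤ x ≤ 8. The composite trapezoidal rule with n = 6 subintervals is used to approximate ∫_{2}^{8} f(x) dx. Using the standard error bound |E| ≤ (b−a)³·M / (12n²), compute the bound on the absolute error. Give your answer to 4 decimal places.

|E| ≤ (6)³·6.4 / (12·6²) = 1382.4/432 = 3.2000.

3.2000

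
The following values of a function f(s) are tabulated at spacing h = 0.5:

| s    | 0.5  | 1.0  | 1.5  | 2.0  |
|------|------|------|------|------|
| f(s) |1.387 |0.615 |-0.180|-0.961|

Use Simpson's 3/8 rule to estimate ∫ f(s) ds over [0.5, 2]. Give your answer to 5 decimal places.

h = 0.5, n = 3.
(3h/8)·[y₀ + 3y₁ + 3y₂ + y₃] = 0.1875·(1.731) = 0.32456.

0.32456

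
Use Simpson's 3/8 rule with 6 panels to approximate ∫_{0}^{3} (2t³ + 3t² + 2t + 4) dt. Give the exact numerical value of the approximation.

h = (3 − 0)/6 = 0.5.
Nodes t₀,…,t₆ = 0, 0.5, 1, 1.5, 2, 2.5, 3.
f(t) = 2t³ + 3t² + 2t + 4: f₀=4, f₁=6, f₂=11, f₃=20.5, f₄=36, f₅=59, f₆=91.
(3h/8)·[f₀ + 3f₁ + 3f₂ + 2f₃ + 3f₄ + 3f₅ + f₆] = 0.1875·(472) = 88.5.

88.5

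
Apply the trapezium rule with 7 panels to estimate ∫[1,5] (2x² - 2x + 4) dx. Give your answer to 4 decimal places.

75.1020

h = (5 − 1)/7 = 0.571429.
Nodes x₀,…,x₇ = 1, 1.571429, 2.142857, 2.714286, 3.285714, 3.857143, 4.428571, 5.
f(x) = 2x² - 2x + 4: f₀=4, f₁=5.795918, f₂=8.897959, f₃=13.306122, f₄=19.020408, f₅=26.040816, f₆=34.367347, f₇=44.
(h/2)·[f₀ + 2f₁ + 2f₂ + 2f₃ + 2f₄ + 2f₅ + 2f₆ + f₇] = 0.285714·(262.857143) = 75.1020.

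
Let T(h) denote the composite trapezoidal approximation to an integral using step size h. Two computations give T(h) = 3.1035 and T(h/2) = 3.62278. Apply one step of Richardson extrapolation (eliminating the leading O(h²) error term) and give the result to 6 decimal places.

R = (4·T(h/2) − T(h)) / 3 = (4·3.62278 − 3.1035)/3 = (11.38762)/3 = 3.795873.

3.795873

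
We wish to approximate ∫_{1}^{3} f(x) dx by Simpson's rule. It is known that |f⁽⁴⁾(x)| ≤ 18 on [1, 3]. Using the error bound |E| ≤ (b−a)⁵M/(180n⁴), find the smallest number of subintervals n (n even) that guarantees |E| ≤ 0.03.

4

Need 576/(180n⁴) ≤ 0.03.
n⁴ ≥ 576/(180·0.03) = 106.667 ⇒ n ≥ 3.2137, so the smallest even n is 4. (n must be even for Simpson's rule.)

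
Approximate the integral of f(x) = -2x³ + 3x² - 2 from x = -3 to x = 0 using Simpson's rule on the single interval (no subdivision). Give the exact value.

S = (b−a)/6 · [f(-3) + 4f(-1.5) + f(0)] = 0.5·[79 + 4·11.5 + (-2)] = 61.5.

61.5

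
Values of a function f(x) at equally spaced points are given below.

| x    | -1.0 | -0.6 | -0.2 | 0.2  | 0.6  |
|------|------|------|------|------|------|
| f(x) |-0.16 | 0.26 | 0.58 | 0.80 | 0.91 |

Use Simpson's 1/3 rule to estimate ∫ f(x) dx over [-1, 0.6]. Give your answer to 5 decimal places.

h = 0.4, n = 4.
(h/3)·[y₀ + 4y₁ + 2y₂ + 4y₃ + y₄] = 0.133333·(6.15) = 0.82000.

0.82000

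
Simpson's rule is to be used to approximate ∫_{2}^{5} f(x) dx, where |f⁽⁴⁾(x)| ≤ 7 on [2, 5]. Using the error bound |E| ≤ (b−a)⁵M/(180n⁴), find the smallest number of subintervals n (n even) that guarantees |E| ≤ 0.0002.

Need 1701/(180n⁴) ≤ 0.0002.
n⁴ ≥ 1701/(180·0.0002) = 47250 ⇒ n ≥ 14.7435, so the smallest even n is 16. (n must be even for Simpson's rule.)

16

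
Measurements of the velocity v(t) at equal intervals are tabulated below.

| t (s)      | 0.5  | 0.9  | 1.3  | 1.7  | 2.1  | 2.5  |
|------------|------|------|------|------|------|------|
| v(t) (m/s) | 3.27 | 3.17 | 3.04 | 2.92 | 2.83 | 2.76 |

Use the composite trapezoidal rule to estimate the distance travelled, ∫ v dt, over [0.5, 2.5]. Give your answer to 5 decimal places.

5.99000

h = 0.4, n = 5.
(h/2)·[y₀ + 2y₁ + 2y₂ + 2y₃ + 2y₄ + y₅] = 0.2·(29.95) = 5.99000.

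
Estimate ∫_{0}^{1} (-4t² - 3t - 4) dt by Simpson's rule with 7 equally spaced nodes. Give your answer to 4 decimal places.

-6.8333

h = (1 − 0)/6 = 0.166667.
Nodes t₀,…,t₆ = 0, 0.166667, 0.333333, 0.5, 0.666667, 0.833333, 1.
f(t) = -4t² - 3t - 4: f₀=-4, f₁=-4.611111, f₂=-5.444444, f₃=-6.5, f₄=-7.777778, f₅=-9.277778, f₆=-11.
(h/3)·[f₀ + 4f₁ + 2f₂ + 4f₃ + 2f₄ + 4f₅ + f₆] = 0.055556·(-123) = -6.8333.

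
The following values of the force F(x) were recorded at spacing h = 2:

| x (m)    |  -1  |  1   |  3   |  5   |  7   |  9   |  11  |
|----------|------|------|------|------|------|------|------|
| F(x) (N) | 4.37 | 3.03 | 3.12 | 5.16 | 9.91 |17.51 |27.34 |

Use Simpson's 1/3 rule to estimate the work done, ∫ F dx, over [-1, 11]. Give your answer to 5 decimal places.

107.04667

h = 2, n = 6.
(h/3)·[y₀ + 4y₁ + 2y₂ + 4y₃ + 2y₄ + 4y₅ + y₆] = 0.666667·(160.57) = 107.04667.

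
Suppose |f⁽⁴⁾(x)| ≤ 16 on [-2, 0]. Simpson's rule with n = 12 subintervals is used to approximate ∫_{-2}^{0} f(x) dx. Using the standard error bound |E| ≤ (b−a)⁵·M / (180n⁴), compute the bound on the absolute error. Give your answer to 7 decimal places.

0.0001372

|E| ≤ (2)⁵·16 / (180·12⁴) = 512/3732480 = 0.0001372.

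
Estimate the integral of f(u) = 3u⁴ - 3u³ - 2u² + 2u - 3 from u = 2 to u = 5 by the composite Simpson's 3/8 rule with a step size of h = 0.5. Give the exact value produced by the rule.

1333.21875

h = (5 − 2)/6 = 0.5.
Nodes u₀,…,u₆ = 2, 2.5, 3, 3.5, 4, 4.5, 5.
f(u) = 3u⁴ - 3u³ - 2u² + 2u - 3: f₀=17, f₁=59.8125, f₂=147, f₃=301.0625, f₄=549, f₅=922.3125, f₆=1457.
(3h/8)·[f₀ + 3f₁ + 3f₂ + 2f₃ + 3f₄ + 3f₅ + f₆] = 0.1875·(7110.5) = 1333.21875.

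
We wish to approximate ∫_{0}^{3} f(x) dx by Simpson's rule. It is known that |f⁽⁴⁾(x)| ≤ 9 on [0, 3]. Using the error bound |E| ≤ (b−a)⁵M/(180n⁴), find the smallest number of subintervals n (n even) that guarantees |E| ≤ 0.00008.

Need 2187/(180n⁴) ≤ 0.00008.
n⁴ ≥ 2187/(180·0.00008) = 151875 ⇒ n ≥ 19.7411, so the smallest even n is 20. (n must be even for Simpson's rule.)

20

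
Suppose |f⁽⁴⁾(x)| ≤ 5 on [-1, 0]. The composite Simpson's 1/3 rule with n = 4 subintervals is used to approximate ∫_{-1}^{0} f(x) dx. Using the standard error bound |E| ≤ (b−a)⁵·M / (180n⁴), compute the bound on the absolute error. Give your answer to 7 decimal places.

0.0001085

|E| ≤ (1)⁵·5 / (180·4⁴) = 5/46080 = 0.0001085.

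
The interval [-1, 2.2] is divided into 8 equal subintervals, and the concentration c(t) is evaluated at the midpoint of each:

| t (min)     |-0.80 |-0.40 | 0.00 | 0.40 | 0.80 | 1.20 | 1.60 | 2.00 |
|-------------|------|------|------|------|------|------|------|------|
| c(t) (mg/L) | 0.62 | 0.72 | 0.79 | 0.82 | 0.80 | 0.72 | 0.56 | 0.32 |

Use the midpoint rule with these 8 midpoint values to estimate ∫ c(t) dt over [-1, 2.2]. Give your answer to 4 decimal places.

2.1400

h = 0.4, n = 8.
h·[y(m₁) + y(m₂) + y(m₃) + y(m₄) + y(m₅) + y(m₆) + y(m₇) + y(m₈)] = 0.4·(5.35) = 2.1400.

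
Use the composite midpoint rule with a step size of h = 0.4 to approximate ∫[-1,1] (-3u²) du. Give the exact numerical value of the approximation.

-1.92

h = (1 − (-1))/5 = 0.4.
Midpoints m₁,…,m₅ = -0.8, -0.4, 0, 0.4, 0.8.
f(m₁)=-1.92, f(m₂)=-0.48, f(m₃)=0, f(m₄)=-0.48, f(m₅)=-1.92.
h·[f(m₁) + f(m₂) + f(m₃) + f(m₄) + f(m₅)] = 0.4·(-4.8) = -1.92.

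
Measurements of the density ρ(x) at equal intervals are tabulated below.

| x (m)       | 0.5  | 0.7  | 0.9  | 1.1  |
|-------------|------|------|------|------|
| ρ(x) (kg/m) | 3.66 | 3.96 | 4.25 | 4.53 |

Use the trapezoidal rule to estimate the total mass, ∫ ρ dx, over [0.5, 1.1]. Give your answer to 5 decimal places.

2.46100

h = 0.2, n = 3.
(h/2)·[y₀ + 2y₁ + 2y₂ + y₃] = 0.1·(24.61) = 2.46100.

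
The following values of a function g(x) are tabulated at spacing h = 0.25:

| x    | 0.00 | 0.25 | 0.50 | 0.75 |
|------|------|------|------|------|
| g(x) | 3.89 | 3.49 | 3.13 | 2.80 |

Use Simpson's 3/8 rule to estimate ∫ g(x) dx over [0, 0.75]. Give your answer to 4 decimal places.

h = 0.25, n = 3.
(3h/8)·[y₀ + 3y₁ + 3y₂ + y₃] = 0.09375·(26.55) = 2.4891.

2.4891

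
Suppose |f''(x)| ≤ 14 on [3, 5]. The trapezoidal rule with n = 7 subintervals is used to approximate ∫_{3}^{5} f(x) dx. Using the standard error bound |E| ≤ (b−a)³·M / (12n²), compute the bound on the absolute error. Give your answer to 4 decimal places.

0.1905

|E| ≤ (2)³·14 / (12·7²) = 112/588 = 0.1905.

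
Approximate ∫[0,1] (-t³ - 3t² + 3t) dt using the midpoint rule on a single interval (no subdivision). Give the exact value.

0.625

M = (b−a)·f(0.5) = 1·(0.625) = 0.625.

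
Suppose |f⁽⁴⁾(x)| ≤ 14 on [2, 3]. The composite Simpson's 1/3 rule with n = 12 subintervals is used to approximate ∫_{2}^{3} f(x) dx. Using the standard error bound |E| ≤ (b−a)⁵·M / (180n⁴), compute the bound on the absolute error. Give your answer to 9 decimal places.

|E| ≤ (1)⁵·14 / (180·12⁴) = 14/3732480 = 0.000003751.

0.000003751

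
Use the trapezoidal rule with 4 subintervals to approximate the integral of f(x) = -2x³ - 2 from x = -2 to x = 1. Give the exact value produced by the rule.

2.34375

h = (1 − (-2))/4 = 0.75.
Nodes x₀,…,x₄ = -2, -1.25, -0.5, 0.25, 1.
f(x) = -2x³ - 2: f₀=14, f₁=1.90625, f₂=-1.75, f₃=-2.03125, f₄=-4.
(h/2)·[f₀ + 2f₁ + 2f₂ + 2f₃ + f₄] = 0.375·(6.25) = 2.34375.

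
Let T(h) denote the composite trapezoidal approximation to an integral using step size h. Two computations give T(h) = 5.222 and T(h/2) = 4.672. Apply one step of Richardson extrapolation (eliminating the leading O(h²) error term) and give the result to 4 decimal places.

R = (4·T(h/2) − T(h)) / 3 = (4·4.672 − 5.222)/3 = (13.466)/3 = 4.4887.

4.4887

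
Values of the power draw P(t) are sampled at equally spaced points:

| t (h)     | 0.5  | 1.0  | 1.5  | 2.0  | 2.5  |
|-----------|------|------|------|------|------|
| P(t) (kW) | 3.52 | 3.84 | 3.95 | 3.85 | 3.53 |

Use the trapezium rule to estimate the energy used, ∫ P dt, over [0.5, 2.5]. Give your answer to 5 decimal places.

h = 0.5, n = 4.
(h/2)·[y₀ + 2y₁ + 2y₂ + 2y₃ + y₄] = 0.25·(30.33) = 7.58250.

7.58250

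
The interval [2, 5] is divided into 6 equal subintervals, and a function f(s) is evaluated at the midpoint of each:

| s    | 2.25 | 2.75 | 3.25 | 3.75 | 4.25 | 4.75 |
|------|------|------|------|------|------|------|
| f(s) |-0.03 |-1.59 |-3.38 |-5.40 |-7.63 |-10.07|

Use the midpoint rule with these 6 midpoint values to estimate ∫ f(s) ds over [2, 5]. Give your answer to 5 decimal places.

-14.05000

h = 0.5, n = 6.
h·[y(m₁) + y(m₂) + y(m₃) + y(m₄) + y(m₅) + y(m₆)] = 0.5·(-28.10) = -14.05000.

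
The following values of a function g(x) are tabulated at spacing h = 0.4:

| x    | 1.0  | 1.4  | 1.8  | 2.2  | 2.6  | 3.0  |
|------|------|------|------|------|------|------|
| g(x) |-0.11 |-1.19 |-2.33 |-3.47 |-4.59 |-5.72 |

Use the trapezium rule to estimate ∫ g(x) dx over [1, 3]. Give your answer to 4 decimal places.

h = 0.4, n = 5.
(h/2)·[y₀ + 2y₁ + 2y₂ + 2y₃ + 2y₄ + y₅] = 0.2·(-28.99) = -5.7980.

-5.7980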